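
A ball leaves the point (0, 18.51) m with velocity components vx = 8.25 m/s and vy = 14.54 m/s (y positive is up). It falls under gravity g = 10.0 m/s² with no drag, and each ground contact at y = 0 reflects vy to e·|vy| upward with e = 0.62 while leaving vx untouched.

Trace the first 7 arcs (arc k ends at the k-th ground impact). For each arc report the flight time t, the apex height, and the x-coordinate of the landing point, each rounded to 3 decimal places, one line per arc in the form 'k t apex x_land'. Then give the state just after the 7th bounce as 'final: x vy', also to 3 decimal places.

1 3.866 29.081 31.892
2 2.990 11.179 56.563
3 1.854 4.297 71.859
4 1.150 1.652 81.343
5 0.713 0.635 87.223
6 0.442 0.244 90.868
7 0.274 0.094 93.128
final: 93.128 0.849

Arc 1: start y=18.510, vy=14.540 → t=3.866, apex=29.081, x_land=31.892, impact vy=-24.117
  bounce: vy ← 0.62·24.117 = 14.952
Arc 2: start y=0.000, vy=14.952 → t=2.990, apex=11.179, x_land=56.563, impact vy=-14.952
  bounce: vy ← 0.62·14.952 = 9.270
Arc 3: start y=0.000, vy=9.270 → t=1.854, apex=4.297, x_land=71.859, impact vy=-9.270
  bounce: vy ← 0.62·9.270 = 5.748
Arc 4: start y=0.000, vy=5.748 → t=1.150, apex=1.652, x_land=81.343, impact vy=-5.748
  bounce: vy ← 0.62·5.748 = 3.564
Arc 5: start y=0.000, vy=3.564 → t=0.713, apex=0.635, x_land=87.223, impact vy=-3.564
  bounce: vy ← 0.62·3.564 = 2.209
Arc 6: start y=0.000, vy=2.209 → t=0.442, apex=0.244, x_land=90.868, impact vy=-2.209
  bounce: vy ← 0.62·2.209 = 1.370
Arc 7: start y=0.000, vy=1.370 → t=0.274, apex=0.094, x_land=93.128, impact vy=-1.370
  bounce: vy ← 0.62·1.370 = 0.849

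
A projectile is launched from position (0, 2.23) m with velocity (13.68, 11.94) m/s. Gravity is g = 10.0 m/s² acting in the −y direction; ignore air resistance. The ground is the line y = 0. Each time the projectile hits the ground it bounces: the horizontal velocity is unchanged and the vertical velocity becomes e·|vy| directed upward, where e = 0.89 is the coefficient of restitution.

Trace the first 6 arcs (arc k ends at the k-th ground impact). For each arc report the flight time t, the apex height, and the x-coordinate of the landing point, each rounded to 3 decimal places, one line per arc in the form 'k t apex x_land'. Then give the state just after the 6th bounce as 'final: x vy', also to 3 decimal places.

1 2.562 9.358 35.049
2 2.435 7.413 68.362
3 2.167 5.872 98.011
4 1.929 4.651 124.399
5 1.717 3.684 147.883
6 1.528 2.918 168.785
final: 168.785 6.799

Arc 1: start y=2.230, vy=11.940 → t=2.562, apex=9.358, x_land=35.049, impact vy=-13.681
  bounce: vy ← 0.89·13.681 = 12.176
Arc 2: start y=0.000, vy=12.176 → t=2.435, apex=7.413, x_land=68.362, impact vy=-12.176
  bounce: vy ← 0.89·12.176 = 10.837
Arc 3: start y=0.000, vy=10.837 → t=2.167, apex=5.872, x_land=98.011, impact vy=-10.837
  bounce: vy ← 0.89·10.837 = 9.645
Arc 4: start y=0.000, vy=9.645 → t=1.929, apex=4.651, x_land=124.399, impact vy=-9.645
  bounce: vy ← 0.89·9.645 = 8.584
Arc 5: start y=0.000, vy=8.584 → t=1.717, apex=3.684, x_land=147.883, impact vy=-8.584
  bounce: vy ← 0.89·8.584 = 7.639
Arc 6: start y=0.000, vy=7.639 → t=1.528, apex=2.918, x_land=168.785, impact vy=-7.639
  bounce: vy ← 0.89·7.639 = 6.799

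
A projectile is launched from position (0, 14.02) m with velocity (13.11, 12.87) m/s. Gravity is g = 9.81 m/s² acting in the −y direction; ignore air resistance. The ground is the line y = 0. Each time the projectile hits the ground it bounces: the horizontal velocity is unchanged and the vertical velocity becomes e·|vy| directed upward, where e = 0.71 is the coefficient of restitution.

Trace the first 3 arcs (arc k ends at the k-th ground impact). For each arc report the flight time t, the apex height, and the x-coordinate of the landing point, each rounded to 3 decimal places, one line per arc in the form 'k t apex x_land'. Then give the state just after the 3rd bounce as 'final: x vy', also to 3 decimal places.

1 3.452 22.462 45.254
2 3.039 11.323 85.092
3 2.158 5.708 113.377
final: 113.377 7.514

Arc 1: start y=14.020, vy=12.870 → t=3.452, apex=22.462, x_land=45.254, impact vy=-20.993
  bounce: vy ← 0.71·20.993 = 14.905
Arc 2: start y=0.000, vy=14.905 → t=3.039, apex=11.323, x_land=85.092, impact vy=-14.905
  bounce: vy ← 0.71·14.905 = 10.583
Arc 3: start y=0.000, vy=10.583 → t=2.158, apex=5.708, x_land=113.377, impact vy=-10.583
  bounce: vy ← 0.71·10.583 = 7.514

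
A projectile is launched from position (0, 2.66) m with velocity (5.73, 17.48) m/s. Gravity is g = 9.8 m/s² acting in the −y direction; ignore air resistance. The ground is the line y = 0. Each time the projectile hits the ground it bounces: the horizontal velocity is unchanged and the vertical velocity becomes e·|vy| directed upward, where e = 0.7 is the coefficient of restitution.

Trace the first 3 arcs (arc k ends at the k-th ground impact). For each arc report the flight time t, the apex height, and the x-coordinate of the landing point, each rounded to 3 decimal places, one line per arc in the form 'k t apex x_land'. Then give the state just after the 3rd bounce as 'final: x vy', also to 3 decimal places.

1 3.714 18.249 21.279
2 2.702 8.942 36.760
3 1.891 4.382 47.597
final: 47.597 6.487

Arc 1: start y=2.660, vy=17.480 → t=3.714, apex=18.249, x_land=21.279, impact vy=-18.913
  bounce: vy ← 0.7·18.913 = 13.239
Arc 2: start y=0.000, vy=13.239 → t=2.702, apex=8.942, x_land=36.760, impact vy=-13.239
  bounce: vy ← 0.7·13.239 = 9.267
Arc 3: start y=0.000, vy=9.267 → t=1.891, apex=4.382, x_land=47.597, impact vy=-9.267
  bounce: vy ← 0.7·9.267 = 6.487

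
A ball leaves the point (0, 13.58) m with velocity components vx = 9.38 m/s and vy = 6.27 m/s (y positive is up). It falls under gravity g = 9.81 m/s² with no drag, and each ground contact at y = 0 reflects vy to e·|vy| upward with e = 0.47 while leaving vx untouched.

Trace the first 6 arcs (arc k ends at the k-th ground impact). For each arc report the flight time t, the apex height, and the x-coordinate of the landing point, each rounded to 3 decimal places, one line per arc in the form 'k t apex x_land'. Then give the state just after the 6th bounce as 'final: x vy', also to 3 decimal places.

1 2.422 15.584 22.714
2 1.675 3.442 38.431
3 0.787 0.760 45.817
4 0.370 0.168 49.289
5 0.174 0.037 50.921
6 0.082 0.008 51.688
final: 51.688 0.188

Arc 1: start y=13.580, vy=6.270 → t=2.422, apex=15.584, x_land=22.714, impact vy=-17.486
  bounce: vy ← 0.47·17.486 = 8.218
Arc 2: start y=0.000, vy=8.218 → t=1.675, apex=3.442, x_land=38.431, impact vy=-8.218
  bounce: vy ← 0.47·8.218 = 3.863
Arc 3: start y=0.000, vy=3.863 → t=0.787, apex=0.760, x_land=45.817, impact vy=-3.863
  bounce: vy ← 0.47·3.863 = 1.815
Arc 4: start y=0.000, vy=1.815 → t=0.370, apex=0.168, x_land=49.289, impact vy=-1.815
  bounce: vy ← 0.47·1.815 = 0.853
Arc 5: start y=0.000, vy=0.853 → t=0.174, apex=0.037, x_land=50.921, impact vy=-0.853
  bounce: vy ← 0.47·0.853 = 0.401
Arc 6: start y=0.000, vy=0.401 → t=0.082, apex=0.008, x_land=51.688, impact vy=-0.401
  bounce: vy ← 0.47·0.401 = 0.188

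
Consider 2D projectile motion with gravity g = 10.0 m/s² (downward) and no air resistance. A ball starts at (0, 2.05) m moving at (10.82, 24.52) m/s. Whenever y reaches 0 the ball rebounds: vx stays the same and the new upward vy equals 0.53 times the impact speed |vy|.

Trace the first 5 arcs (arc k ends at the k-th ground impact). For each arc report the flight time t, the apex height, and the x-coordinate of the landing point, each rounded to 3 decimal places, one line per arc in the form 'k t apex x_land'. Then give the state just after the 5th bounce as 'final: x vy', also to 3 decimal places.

1 4.986 32.112 53.951
2 2.686 9.020 83.017
3 1.424 2.534 98.421
4 0.755 0.712 106.586
5 0.400 0.200 110.913
final: 110.913 1.060

Arc 1: start y=2.050, vy=24.520 → t=4.986, apex=32.112, x_land=53.951, impact vy=-25.342
  bounce: vy ← 0.53·25.342 = 13.431
Arc 2: start y=0.000, vy=13.431 → t=2.686, apex=9.020, x_land=83.017, impact vy=-13.431
  bounce: vy ← 0.53·13.431 = 7.119
Arc 3: start y=0.000, vy=7.119 → t=1.424, apex=2.534, x_land=98.421, impact vy=-7.119
  bounce: vy ← 0.53·7.119 = 3.773
Arc 4: start y=0.000, vy=3.773 → t=0.755, apex=0.712, x_land=106.586, impact vy=-3.773
  bounce: vy ← 0.53·3.773 = 2.000
Arc 5: start y=0.000, vy=2.000 → t=0.400, apex=0.200, x_land=110.913, impact vy=-2.000
  bounce: vy ← 0.53·2.000 = 1.060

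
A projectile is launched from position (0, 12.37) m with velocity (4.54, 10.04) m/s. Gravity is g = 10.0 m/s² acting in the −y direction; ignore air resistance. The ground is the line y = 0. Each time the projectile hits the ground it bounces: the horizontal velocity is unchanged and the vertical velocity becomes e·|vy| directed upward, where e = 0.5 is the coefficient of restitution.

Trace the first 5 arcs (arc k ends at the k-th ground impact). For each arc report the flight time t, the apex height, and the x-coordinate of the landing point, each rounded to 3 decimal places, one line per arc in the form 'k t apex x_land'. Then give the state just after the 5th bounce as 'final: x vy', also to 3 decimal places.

Arc 1: start y=12.370, vy=10.040 → t=2.870, apex=17.410, x_land=13.030, impact vy=-18.660
  bounce: vy ← 0.5·18.660 = 9.330
Arc 2: start y=0.000, vy=9.330 → t=1.866, apex=4.353, x_land=21.502, impact vy=-9.330
  bounce: vy ← 0.5·9.330 = 4.665
Arc 3: start y=0.000, vy=4.665 → t=0.933, apex=1.088, x_land=25.737, impact vy=-4.665
  bounce: vy ← 0.5·4.665 = 2.333
Arc 4: start y=0.000, vy=2.333 → t=0.467, apex=0.272, x_land=27.855, impact vy=-2.333
  bounce: vy ← 0.5·2.333 = 1.166
Arc 5: start y=0.000, vy=1.166 → t=0.233, apex=0.068, x_land=28.914, impact vy=-1.166
  bounce: vy ← 0.5·1.166 = 0.583

1 2.870 17.410 13.030
2 1.866 4.353 21.502
3 0.933 1.088 25.737
4 0.467 0.272 27.855
5 0.233 0.068 28.914
final: 28.914 0.583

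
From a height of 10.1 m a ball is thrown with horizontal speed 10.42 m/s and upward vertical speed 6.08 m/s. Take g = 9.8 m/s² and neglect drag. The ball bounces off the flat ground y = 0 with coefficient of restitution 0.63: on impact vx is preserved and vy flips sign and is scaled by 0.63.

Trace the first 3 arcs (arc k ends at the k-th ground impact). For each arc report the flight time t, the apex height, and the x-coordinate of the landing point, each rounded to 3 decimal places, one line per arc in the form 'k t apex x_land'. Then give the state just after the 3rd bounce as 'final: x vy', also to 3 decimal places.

1 2.184 11.986 22.762
2 1.971 4.757 43.296
3 1.242 1.888 56.232
final: 56.232 3.833

Arc 1: start y=10.100, vy=6.080 → t=2.184, apex=11.986, x_land=22.762, impact vy=-15.327
  bounce: vy ← 0.63·15.327 = 9.656
Arc 2: start y=0.000, vy=9.656 → t=1.971, apex=4.757, x_land=43.296, impact vy=-9.656
  bounce: vy ← 0.63·9.656 = 6.083
Arc 3: start y=0.000, vy=6.083 → t=1.242, apex=1.888, x_land=56.232, impact vy=-6.083
  bounce: vy ← 0.63·6.083 = 3.833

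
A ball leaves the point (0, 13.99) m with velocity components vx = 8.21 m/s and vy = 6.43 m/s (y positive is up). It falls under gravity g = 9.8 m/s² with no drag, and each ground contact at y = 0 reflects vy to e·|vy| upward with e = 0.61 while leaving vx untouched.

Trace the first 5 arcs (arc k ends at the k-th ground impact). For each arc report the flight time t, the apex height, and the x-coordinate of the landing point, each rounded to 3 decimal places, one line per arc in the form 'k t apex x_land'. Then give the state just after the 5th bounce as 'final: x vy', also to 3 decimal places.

Arc 1: start y=13.990, vy=6.430 → t=2.469, apex=16.099, x_land=20.268, impact vy=-17.764
  bounce: vy ← 0.61·17.764 = 10.836
Arc 2: start y=0.000, vy=10.836 → t=2.211, apex=5.991, x_land=38.424, impact vy=-10.836
  bounce: vy ← 0.61·10.836 = 6.610
Arc 3: start y=0.000, vy=6.610 → t=1.349, apex=2.229, x_land=49.499, impact vy=-6.610
  bounce: vy ← 0.61·6.610 = 4.032
Arc 4: start y=0.000, vy=4.032 → t=0.823, apex=0.829, x_land=56.255, impact vy=-4.032
  bounce: vy ← 0.61·4.032 = 2.460
Arc 5: start y=0.000, vy=2.460 → t=0.502, apex=0.309, x_land=60.376, impact vy=-2.460
  bounce: vy ← 0.61·2.460 = 1.500

1 2.469 16.099 20.268
2 2.211 5.991 38.424
3 1.349 2.229 49.499
4 0.823 0.829 56.255
5 0.502 0.309 60.376
final: 60.376 1.500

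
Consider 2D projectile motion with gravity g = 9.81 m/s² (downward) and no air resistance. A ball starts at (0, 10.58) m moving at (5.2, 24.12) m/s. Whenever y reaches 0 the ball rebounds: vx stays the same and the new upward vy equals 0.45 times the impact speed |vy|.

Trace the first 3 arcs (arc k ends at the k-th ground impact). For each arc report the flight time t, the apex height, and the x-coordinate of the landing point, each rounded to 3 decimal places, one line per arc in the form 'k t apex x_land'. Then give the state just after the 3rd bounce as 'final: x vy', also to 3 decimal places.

Arc 1: start y=10.580, vy=24.120 → t=5.323, apex=40.232, x_land=27.678, impact vy=-28.095
  bounce: vy ← 0.45·28.095 = 12.643
Arc 2: start y=0.000, vy=12.643 → t=2.578, apex=8.147, x_land=41.081, impact vy=-12.643
  bounce: vy ← 0.45·12.643 = 5.689
Arc 3: start y=0.000, vy=5.689 → t=1.160, apex=1.650, x_land=47.113, impact vy=-5.689
  bounce: vy ← 0.45·5.689 = 2.560

1 5.323 40.232 27.678
2 2.578 8.147 41.081
3 1.160 1.650 47.113
final: 47.113 2.560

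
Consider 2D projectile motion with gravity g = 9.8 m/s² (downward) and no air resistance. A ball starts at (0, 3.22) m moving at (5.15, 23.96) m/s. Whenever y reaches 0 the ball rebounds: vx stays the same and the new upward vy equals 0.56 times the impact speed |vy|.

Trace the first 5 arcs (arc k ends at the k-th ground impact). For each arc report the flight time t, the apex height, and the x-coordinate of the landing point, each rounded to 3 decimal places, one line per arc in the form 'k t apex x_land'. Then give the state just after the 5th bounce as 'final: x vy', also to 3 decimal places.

Arc 1: start y=3.220, vy=23.960 → t=5.021, apex=32.510, x_land=25.857, impact vy=-25.243
  bounce: vy ← 0.56·25.243 = 14.136
Arc 2: start y=0.000, vy=14.136 → t=2.885, apex=10.195, x_land=40.714, impact vy=-14.136
  bounce: vy ← 0.56·14.136 = 7.916
Arc 3: start y=0.000, vy=7.916 → t=1.616, apex=3.197, x_land=49.034, impact vy=-7.916
  bounce: vy ← 0.56·7.916 = 4.433
Arc 4: start y=0.000, vy=4.433 → t=0.905, apex=1.003, x_land=53.693, impact vy=-4.433
  bounce: vy ← 0.56·4.433 = 2.482
Arc 5: start y=0.000, vy=2.482 → t=0.507, apex=0.314, x_land=56.302, impact vy=-2.482
  bounce: vy ← 0.56·2.482 = 1.390

1 5.021 32.510 25.857
2 2.885 10.195 40.714
3 1.616 3.197 49.034
4 0.905 1.003 53.693
5 0.507 0.314 56.302
final: 56.302 1.390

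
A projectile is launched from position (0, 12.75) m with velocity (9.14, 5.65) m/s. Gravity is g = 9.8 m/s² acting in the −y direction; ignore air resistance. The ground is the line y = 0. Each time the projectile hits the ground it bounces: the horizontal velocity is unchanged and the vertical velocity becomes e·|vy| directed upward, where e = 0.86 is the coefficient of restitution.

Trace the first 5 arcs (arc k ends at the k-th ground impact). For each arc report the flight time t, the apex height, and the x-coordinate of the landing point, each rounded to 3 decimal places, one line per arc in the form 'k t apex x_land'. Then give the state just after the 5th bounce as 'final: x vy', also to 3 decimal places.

Arc 1: start y=12.750, vy=5.650 → t=2.290, apex=14.379, x_land=20.926, impact vy=-16.788
  bounce: vy ← 0.86·16.788 = 14.437
Arc 2: start y=0.000, vy=14.437 → t=2.946, apex=10.634, x_land=47.856, impact vy=-14.437
  bounce: vy ← 0.86·14.437 = 12.416
Arc 3: start y=0.000, vy=12.416 → t=2.534, apex=7.865, x_land=71.016, impact vy=-12.416
  bounce: vy ← 0.86·12.416 = 10.678
Arc 4: start y=0.000, vy=10.678 → t=2.179, apex=5.817, x_land=90.934, impact vy=-10.678
  bounce: vy ← 0.86·10.678 = 9.183
Arc 5: start y=0.000, vy=9.183 → t=1.874, apex=4.302, x_land=108.063, impact vy=-9.183
  bounce: vy ← 0.86·9.183 = 7.897

1 2.290 14.379 20.926
2 2.946 10.634 47.856
3 2.534 7.865 71.016
4 2.179 5.817 90.934
5 1.874 4.302 108.063
final: 108.063 7.897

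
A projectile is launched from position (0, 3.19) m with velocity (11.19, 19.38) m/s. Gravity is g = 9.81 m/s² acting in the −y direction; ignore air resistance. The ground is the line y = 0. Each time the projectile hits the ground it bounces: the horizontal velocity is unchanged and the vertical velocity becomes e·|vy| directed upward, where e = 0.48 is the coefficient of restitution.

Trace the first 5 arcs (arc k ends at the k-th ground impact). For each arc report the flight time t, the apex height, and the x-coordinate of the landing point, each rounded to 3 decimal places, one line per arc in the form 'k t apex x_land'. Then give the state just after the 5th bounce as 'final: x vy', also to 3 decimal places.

Arc 1: start y=3.190, vy=19.380 → t=4.109, apex=22.333, x_land=45.983, impact vy=-20.933
  bounce: vy ← 0.48·20.933 = 10.048
Arc 2: start y=0.000, vy=10.048 → t=2.048, apex=5.146, x_land=68.906, impact vy=-10.048
  bounce: vy ← 0.48·10.048 = 4.823
Arc 3: start y=0.000, vy=4.823 → t=0.983, apex=1.186, x_land=79.908, impact vy=-4.823
  bounce: vy ← 0.48·4.823 = 2.315
Arc 4: start y=0.000, vy=2.315 → t=0.472, apex=0.273, x_land=85.189, impact vy=-2.315
  bounce: vy ← 0.48·2.315 = 1.111
Arc 5: start y=0.000, vy=1.111 → t=0.227, apex=0.063, x_land=87.724, impact vy=-1.111
  bounce: vy ← 0.48·1.111 = 0.533

1 4.109 22.333 45.983
2 2.048 5.146 68.906
3 0.983 1.186 79.908
4 0.472 0.273 85.189
5 0.227 0.063 87.724
final: 87.724 0.533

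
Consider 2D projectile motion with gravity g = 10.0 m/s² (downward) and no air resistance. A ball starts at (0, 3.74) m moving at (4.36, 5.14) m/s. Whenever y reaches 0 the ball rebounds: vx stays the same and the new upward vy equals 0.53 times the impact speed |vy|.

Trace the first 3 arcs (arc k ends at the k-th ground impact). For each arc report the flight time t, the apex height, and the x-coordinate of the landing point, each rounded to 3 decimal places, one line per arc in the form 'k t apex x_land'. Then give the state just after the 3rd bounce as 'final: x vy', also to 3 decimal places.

Arc 1: start y=3.740, vy=5.140 → t=1.520, apex=5.061, x_land=6.628, impact vy=-10.061
  bounce: vy ← 0.53·10.061 = 5.332
Arc 2: start y=0.000, vy=5.332 → t=1.066, apex=1.422, x_land=11.277, impact vy=-5.332
  bounce: vy ← 0.53·5.332 = 2.826
Arc 3: start y=0.000, vy=2.826 → t=0.565, apex=0.399, x_land=13.742, impact vy=-2.826
  bounce: vy ← 0.53·2.826 = 1.498

1 1.520 5.061 6.628
2 1.066 1.422 11.277
3 0.565 0.399 13.742
final: 13.742 1.498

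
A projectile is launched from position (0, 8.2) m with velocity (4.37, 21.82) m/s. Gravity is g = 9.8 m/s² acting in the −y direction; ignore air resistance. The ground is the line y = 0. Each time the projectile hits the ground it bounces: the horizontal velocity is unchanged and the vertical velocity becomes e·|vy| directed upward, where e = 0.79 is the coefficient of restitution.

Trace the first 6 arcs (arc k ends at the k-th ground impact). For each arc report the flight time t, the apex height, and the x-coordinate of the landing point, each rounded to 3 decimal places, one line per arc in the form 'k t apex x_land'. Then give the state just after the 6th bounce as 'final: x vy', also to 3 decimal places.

Arc 1: start y=8.200, vy=21.820 → t=4.802, apex=32.491, x_land=20.983, impact vy=-25.236
  bounce: vy ← 0.79·25.236 = 19.936
Arc 2: start y=0.000, vy=19.936 → t=4.069, apex=20.278, x_land=38.763, impact vy=-19.936
  bounce: vy ← 0.79·19.936 = 15.749
Arc 3: start y=0.000, vy=15.749 → t=3.214, apex=12.655, x_land=52.809, impact vy=-15.749
  bounce: vy ← 0.79·15.749 = 12.442
Arc 4: start y=0.000, vy=12.442 → t=2.539, apex=7.898, x_land=63.905, impact vy=-12.442
  bounce: vy ← 0.79·12.442 = 9.829
Arc 5: start y=0.000, vy=9.829 → t=2.006, apex=4.929, x_land=72.671, impact vy=-9.829
  bounce: vy ← 0.79·9.829 = 7.765
Arc 6: start y=0.000, vy=7.765 → t=1.585, apex=3.076, x_land=79.596, impact vy=-7.765
  bounce: vy ← 0.79·7.765 = 6.134

1 4.802 32.491 20.983
2 4.069 20.278 38.763
3 3.214 12.655 52.809
4 2.539 7.898 63.905
5 2.006 4.929 72.671
6 1.585 3.076 79.596
final: 79.596 6.134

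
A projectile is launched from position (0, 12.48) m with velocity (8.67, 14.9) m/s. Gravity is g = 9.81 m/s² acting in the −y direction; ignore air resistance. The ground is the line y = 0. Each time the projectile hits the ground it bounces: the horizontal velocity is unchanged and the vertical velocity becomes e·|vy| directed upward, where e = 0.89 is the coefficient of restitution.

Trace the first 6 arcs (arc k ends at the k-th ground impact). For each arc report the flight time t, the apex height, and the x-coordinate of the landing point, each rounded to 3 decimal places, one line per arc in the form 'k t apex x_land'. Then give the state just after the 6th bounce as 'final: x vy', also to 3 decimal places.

1 3.721 23.795 32.265
2 3.921 18.848 66.256
3 3.489 14.930 96.508
4 3.105 11.826 123.433
5 2.764 9.367 147.395
6 2.460 7.420 168.722
final: 168.722 10.738

Arc 1: start y=12.480, vy=14.900 → t=3.721, apex=23.795, x_land=32.265, impact vy=-21.607
  bounce: vy ← 0.89·21.607 = 19.230
Arc 2: start y=0.000, vy=19.230 → t=3.921, apex=18.848, x_land=66.256, impact vy=-19.230
  bounce: vy ← 0.89·19.230 = 17.115
Arc 3: start y=0.000, vy=17.115 → t=3.489, apex=14.930, x_land=96.508, impact vy=-17.115
  bounce: vy ← 0.89·17.115 = 15.232
Arc 4: start y=0.000, vy=15.232 → t=3.105, apex=11.826, x_land=123.433, impact vy=-15.232
  bounce: vy ← 0.89·15.232 = 13.557
Arc 5: start y=0.000, vy=13.557 → t=2.764, apex=9.367, x_land=147.395, impact vy=-13.557
  bounce: vy ← 0.89·13.557 = 12.066
Arc 6: start y=0.000, vy=12.066 → t=2.460, apex=7.420, x_land=168.722, impact vy=-12.066
  bounce: vy ← 0.89·12.066 = 10.738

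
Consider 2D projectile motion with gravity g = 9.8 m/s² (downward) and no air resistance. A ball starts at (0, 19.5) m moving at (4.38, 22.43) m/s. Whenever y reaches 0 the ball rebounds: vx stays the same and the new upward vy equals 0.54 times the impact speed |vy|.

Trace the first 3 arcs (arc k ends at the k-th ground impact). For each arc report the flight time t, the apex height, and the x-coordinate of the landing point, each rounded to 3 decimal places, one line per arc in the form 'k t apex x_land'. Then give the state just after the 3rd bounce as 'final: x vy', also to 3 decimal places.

1 5.325 45.169 23.323
2 3.279 13.171 37.685
3 1.771 3.841 45.441
final: 45.441 4.685

Arc 1: start y=19.500, vy=22.430 → t=5.325, apex=45.169, x_land=23.323, impact vy=-29.754
  bounce: vy ← 0.54·29.754 = 16.067
Arc 2: start y=0.000, vy=16.067 → t=3.279, apex=13.171, x_land=37.685, impact vy=-16.067
  bounce: vy ← 0.54·16.067 = 8.676
Arc 3: start y=0.000, vy=8.676 → t=1.771, apex=3.841, x_land=45.441, impact vy=-8.676
  bounce: vy ← 0.54·8.676 = 4.685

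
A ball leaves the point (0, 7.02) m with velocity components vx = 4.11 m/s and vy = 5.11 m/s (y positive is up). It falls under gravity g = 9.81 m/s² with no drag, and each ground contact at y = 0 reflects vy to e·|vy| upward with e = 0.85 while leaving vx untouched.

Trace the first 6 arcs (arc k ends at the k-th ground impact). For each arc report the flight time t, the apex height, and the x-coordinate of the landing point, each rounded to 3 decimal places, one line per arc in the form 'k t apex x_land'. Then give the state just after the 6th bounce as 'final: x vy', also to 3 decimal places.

Arc 1: start y=7.020, vy=5.110 → t=1.826, apex=8.351, x_land=7.504, impact vy=-12.800
  bounce: vy ← 0.85·12.800 = 10.880
Arc 2: start y=0.000, vy=10.880 → t=2.218, apex=6.034, x_land=16.620, impact vy=-10.880
  bounce: vy ← 0.85·10.880 = 9.248
Arc 3: start y=0.000, vy=9.248 → t=1.885, apex=4.359, x_land=24.370, impact vy=-9.248
  bounce: vy ← 0.85·9.248 = 7.861
Arc 4: start y=0.000, vy=7.861 → t=1.603, apex=3.150, x_land=30.956, impact vy=-7.861
  bounce: vy ← 0.85·7.861 = 6.682
Arc 5: start y=0.000, vy=6.682 → t=1.362, apex=2.276, x_land=36.555, impact vy=-6.682
  bounce: vy ← 0.85·6.682 = 5.680
Arc 6: start y=0.000, vy=5.680 → t=1.158, apex=1.644, x_land=41.314, impact vy=-5.680
  bounce: vy ← 0.85·5.680 = 4.828

1 1.826 8.351 7.504
2 2.218 6.034 16.620
3 1.885 4.359 24.370
4 1.603 3.150 30.956
5 1.362 2.276 36.555
6 1.158 1.644 41.314
final: 41.314 4.828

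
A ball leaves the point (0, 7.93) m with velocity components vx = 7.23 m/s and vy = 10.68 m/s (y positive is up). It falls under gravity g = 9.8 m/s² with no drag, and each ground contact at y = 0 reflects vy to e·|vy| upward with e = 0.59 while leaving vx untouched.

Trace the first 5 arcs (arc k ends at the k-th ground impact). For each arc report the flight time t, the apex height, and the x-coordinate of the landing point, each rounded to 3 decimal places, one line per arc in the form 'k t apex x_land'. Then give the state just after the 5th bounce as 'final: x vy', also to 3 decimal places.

Arc 1: start y=7.930, vy=10.680 → t=2.765, apex=13.750, x_land=19.990, impact vy=-16.416
  bounce: vy ← 0.59·16.416 = 9.686
Arc 2: start y=0.000, vy=9.686 → t=1.977, apex=4.786, x_land=34.281, impact vy=-9.686
  bounce: vy ← 0.59·9.686 = 5.714
Arc 3: start y=0.000, vy=5.714 → t=1.166, apex=1.666, x_land=42.713, impact vy=-5.714
  bounce: vy ← 0.59·5.714 = 3.372
Arc 4: start y=0.000, vy=3.372 → t=0.688, apex=0.580, x_land=47.688, impact vy=-3.372
  bounce: vy ← 0.59·3.372 = 1.989
Arc 5: start y=0.000, vy=1.989 → t=0.406, apex=0.202, x_land=50.623, impact vy=-1.989
  bounce: vy ← 0.59·1.989 = 1.174

1 2.765 13.750 19.990
2 1.977 4.786 34.281
3 1.166 1.666 42.713
4 0.688 0.580 47.688
5 0.406 0.202 50.623
final: 50.623 1.174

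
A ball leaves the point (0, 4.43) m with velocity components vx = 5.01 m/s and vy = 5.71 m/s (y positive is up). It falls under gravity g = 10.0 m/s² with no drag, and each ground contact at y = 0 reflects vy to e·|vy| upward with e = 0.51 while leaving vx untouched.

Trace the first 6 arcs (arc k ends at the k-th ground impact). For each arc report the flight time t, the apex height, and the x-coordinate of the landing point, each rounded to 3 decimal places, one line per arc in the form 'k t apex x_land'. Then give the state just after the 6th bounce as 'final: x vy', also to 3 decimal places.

Arc 1: start y=4.430, vy=5.710 → t=1.672, apex=6.060, x_land=8.376, impact vy=-11.009
  bounce: vy ← 0.51·11.009 = 5.615
Arc 2: start y=0.000, vy=5.615 → t=1.123, apex=1.576, x_land=14.002, impact vy=-5.615
  bounce: vy ← 0.51·5.615 = 2.864
Arc 3: start y=0.000, vy=2.864 → t=0.573, apex=0.410, x_land=16.872, impact vy=-2.864
  bounce: vy ← 0.51·2.864 = 1.460
Arc 4: start y=0.000, vy=1.460 → t=0.292, apex=0.107, x_land=18.335, impact vy=-1.460
  bounce: vy ← 0.51·1.460 = 0.745
Arc 5: start y=0.000, vy=0.745 → t=0.149, apex=0.028, x_land=19.081, impact vy=-0.745
  bounce: vy ← 0.51·0.745 = 0.380
Arc 6: start y=0.000, vy=0.380 → t=0.076, apex=0.007, x_land=19.462, impact vy=-0.380
  bounce: vy ← 0.51·0.380 = 0.194

1 1.672 6.060 8.376
2 1.123 1.576 14.002
3 0.573 0.410 16.872
4 0.292 0.107 18.335
5 0.149 0.028 19.081
6 0.076 0.007 19.462
final: 19.462 0.194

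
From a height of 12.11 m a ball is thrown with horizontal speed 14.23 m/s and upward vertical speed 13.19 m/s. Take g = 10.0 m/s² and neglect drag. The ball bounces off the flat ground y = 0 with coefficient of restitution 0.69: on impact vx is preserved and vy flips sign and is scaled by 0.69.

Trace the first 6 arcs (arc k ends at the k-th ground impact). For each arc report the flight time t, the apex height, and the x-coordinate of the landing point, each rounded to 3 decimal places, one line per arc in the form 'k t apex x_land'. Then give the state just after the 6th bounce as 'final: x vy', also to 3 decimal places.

1 3.359 20.809 47.799
2 2.815 9.907 87.860
3 1.943 4.717 115.502
4 1.340 2.246 134.575
5 0.925 1.069 147.736
6 0.638 0.509 156.817
final: 156.817 2.202

Arc 1: start y=12.110, vy=13.190 → t=3.359, apex=20.809, x_land=47.799, impact vy=-20.400
  bounce: vy ← 0.69·20.400 = 14.076
Arc 2: start y=0.000, vy=14.076 → t=2.815, apex=9.907, x_land=87.860, impact vy=-14.076
  bounce: vy ← 0.69·14.076 = 9.713
Arc 3: start y=0.000, vy=9.713 → t=1.943, apex=4.717, x_land=115.502, impact vy=-9.713
  bounce: vy ← 0.69·9.713 = 6.702
Arc 4: start y=0.000, vy=6.702 → t=1.340, apex=2.246, x_land=134.575, impact vy=-6.702
  bounce: vy ← 0.69·6.702 = 4.624
Arc 5: start y=0.000, vy=4.624 → t=0.925, apex=1.069, x_land=147.736, impact vy=-4.624
  bounce: vy ← 0.69·4.624 = 3.191
Arc 6: start y=0.000, vy=3.191 → t=0.638, apex=0.509, x_land=156.817, impact vy=-3.191
  bounce: vy ← 0.69·3.191 = 2.202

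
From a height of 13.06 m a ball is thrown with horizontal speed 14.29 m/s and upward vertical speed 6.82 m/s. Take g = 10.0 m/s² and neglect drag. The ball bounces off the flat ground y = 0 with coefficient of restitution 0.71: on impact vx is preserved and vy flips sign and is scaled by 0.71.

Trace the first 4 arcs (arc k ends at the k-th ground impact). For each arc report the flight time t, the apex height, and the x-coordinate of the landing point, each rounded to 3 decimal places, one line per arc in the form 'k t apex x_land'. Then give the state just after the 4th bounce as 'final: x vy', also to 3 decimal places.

1 2.436 15.386 34.813
2 2.491 7.756 70.408
3 1.769 3.910 95.681
4 1.256 1.971 113.625
final: 113.625 4.458

Arc 1: start y=13.060, vy=6.820 → t=2.436, apex=15.386, x_land=34.813, impact vy=-17.542
  bounce: vy ← 0.71·17.542 = 12.455
Arc 2: start y=0.000, vy=12.455 → t=2.491, apex=7.756, x_land=70.408, impact vy=-12.455
  bounce: vy ← 0.71·12.455 = 8.843
Arc 3: start y=0.000, vy=8.843 → t=1.769, apex=3.910, x_land=95.681, impact vy=-8.843
  bounce: vy ← 0.71·8.843 = 6.278
Arc 4: start y=0.000, vy=6.278 → t=1.256, apex=1.971, x_land=113.625, impact vy=-6.278
  bounce: vy ← 0.71·6.278 = 4.458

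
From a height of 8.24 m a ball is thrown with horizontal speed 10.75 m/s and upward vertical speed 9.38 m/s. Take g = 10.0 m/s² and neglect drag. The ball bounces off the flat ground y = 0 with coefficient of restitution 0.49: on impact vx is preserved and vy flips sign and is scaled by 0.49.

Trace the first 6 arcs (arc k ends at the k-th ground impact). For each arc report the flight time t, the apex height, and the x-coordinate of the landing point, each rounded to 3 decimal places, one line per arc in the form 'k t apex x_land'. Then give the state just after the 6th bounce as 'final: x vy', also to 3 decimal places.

1 2.528 12.639 27.175
2 1.558 3.035 43.925
3 0.763 0.729 52.132
4 0.374 0.175 56.154
5 0.183 0.042 58.125
6 0.090 0.010 59.090
final: 59.090 0.220

Arc 1: start y=8.240, vy=9.380 → t=2.528, apex=12.639, x_land=27.175, impact vy=-15.899
  bounce: vy ← 0.49·15.899 = 7.791
Arc 2: start y=0.000, vy=7.791 → t=1.558, apex=3.035, x_land=43.925, impact vy=-7.791
  bounce: vy ← 0.49·7.791 = 3.817
Arc 3: start y=0.000, vy=3.817 → t=0.763, apex=0.729, x_land=52.132, impact vy=-3.817
  bounce: vy ← 0.49·3.817 = 1.871
Arc 4: start y=0.000, vy=1.871 → t=0.374, apex=0.175, x_land=56.154, impact vy=-1.871
  bounce: vy ← 0.49·1.871 = 0.917
Arc 5: start y=0.000, vy=0.917 → t=0.183, apex=0.042, x_land=58.125, impact vy=-0.917
  bounce: vy ← 0.49·0.917 = 0.449
Arc 6: start y=0.000, vy=0.449 → t=0.090, apex=0.010, x_land=59.090, impact vy=-0.449
  bounce: vy ← 0.49·0.449 = 0.220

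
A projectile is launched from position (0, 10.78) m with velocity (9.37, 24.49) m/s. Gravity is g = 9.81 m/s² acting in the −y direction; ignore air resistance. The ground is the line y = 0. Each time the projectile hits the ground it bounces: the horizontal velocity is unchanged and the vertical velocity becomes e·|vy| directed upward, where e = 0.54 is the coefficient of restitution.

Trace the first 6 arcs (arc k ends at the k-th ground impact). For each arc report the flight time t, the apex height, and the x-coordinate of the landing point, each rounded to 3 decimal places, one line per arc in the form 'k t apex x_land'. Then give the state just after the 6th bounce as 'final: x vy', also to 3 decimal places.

Arc 1: start y=10.780, vy=24.490 → t=5.400, apex=41.349, x_land=50.597, impact vy=-28.483
  bounce: vy ← 0.54·28.483 = 15.381
Arc 2: start y=0.000, vy=15.381 → t=3.136, apex=12.057, x_land=79.978, impact vy=-15.381
  bounce: vy ← 0.54·15.381 = 8.306
Arc 3: start y=0.000, vy=8.306 → t=1.693, apex=3.516, x_land=95.844, impact vy=-8.306
  bounce: vy ← 0.54·8.306 = 4.485
Arc 4: start y=0.000, vy=4.485 → t=0.914, apex=1.025, x_land=104.412, impact vy=-4.485
  bounce: vy ← 0.54·4.485 = 2.422
Arc 5: start y=0.000, vy=2.422 → t=0.494, apex=0.299, x_land=109.039, impact vy=-2.422
  bounce: vy ← 0.54·2.422 = 1.308
Arc 6: start y=0.000, vy=1.308 → t=0.267, apex=0.087, x_land=111.537, impact vy=-1.308
  bounce: vy ← 0.54·1.308 = 0.706

1 5.400 41.349 50.597
2 3.136 12.057 79.978
3 1.693 3.516 95.844
4 0.914 1.025 104.412
5 0.494 0.299 109.039
6 0.267 0.087 111.537
final: 111.537 0.706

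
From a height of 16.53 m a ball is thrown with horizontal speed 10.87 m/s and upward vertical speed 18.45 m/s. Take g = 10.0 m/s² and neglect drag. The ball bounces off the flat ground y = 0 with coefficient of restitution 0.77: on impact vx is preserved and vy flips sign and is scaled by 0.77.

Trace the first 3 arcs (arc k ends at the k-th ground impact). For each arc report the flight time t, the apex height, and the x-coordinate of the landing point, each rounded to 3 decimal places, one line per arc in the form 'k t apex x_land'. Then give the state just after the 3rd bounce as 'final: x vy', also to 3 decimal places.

1 4.435 33.550 48.212
2 3.989 19.892 91.575
3 3.072 11.794 124.964
final: 124.964 11.826

Arc 1: start y=16.530, vy=18.450 → t=4.435, apex=33.550, x_land=48.212, impact vy=-25.904
  bounce: vy ← 0.77·25.904 = 19.946
Arc 2: start y=0.000, vy=19.946 → t=3.989, apex=19.892, x_land=91.575, impact vy=-19.946
  bounce: vy ← 0.77·19.946 = 15.358
Arc 3: start y=0.000, vy=15.358 → t=3.072, apex=11.794, x_land=124.964, impact vy=-15.358
  bounce: vy ← 0.77·15.358 = 11.826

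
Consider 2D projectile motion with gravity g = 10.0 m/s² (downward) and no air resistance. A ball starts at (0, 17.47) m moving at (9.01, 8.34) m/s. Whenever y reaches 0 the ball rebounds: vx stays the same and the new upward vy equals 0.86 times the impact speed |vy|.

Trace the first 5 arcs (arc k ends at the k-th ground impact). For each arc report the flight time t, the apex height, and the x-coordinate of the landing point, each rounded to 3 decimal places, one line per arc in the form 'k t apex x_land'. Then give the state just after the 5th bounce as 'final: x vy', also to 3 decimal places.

Arc 1: start y=17.470, vy=8.340 → t=2.881, apex=20.948, x_land=25.956, impact vy=-20.468
  bounce: vy ← 0.86·20.468 = 17.603
Arc 2: start y=0.000, vy=17.603 → t=3.521, apex=15.493, x_land=57.677, impact vy=-17.603
  bounce: vy ← 0.86·17.603 = 15.138
Arc 3: start y=0.000, vy=15.138 → t=3.028, apex=11.459, x_land=84.956, impact vy=-15.138
  bounce: vy ← 0.86·15.138 = 13.019
Arc 4: start y=0.000, vy=13.019 → t=2.604, apex=8.475, x_land=108.416, impact vy=-13.019
  bounce: vy ← 0.86·13.019 = 11.196
Arc 5: start y=0.000, vy=11.196 → t=2.239, apex=6.268, x_land=128.592, impact vy=-11.196
  bounce: vy ← 0.86·11.196 = 9.629

1 2.881 20.948 25.956
2 3.521 15.493 57.677
3 3.028 11.459 84.956
4 2.604 8.475 108.416
5 2.239 6.268 128.592
final: 128.592 9.629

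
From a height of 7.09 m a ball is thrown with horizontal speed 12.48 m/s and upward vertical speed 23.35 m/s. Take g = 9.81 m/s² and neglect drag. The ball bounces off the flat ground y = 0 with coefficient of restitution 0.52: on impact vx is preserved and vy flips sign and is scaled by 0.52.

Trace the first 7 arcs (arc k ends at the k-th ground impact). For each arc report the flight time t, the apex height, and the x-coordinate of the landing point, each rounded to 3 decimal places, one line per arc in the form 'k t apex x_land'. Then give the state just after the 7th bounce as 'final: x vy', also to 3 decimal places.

Arc 1: start y=7.090, vy=23.350 → t=5.047, apex=34.879, x_land=62.985, impact vy=-26.160
  bounce: vy ← 0.52·26.160 = 13.603
Arc 2: start y=0.000, vy=13.603 → t=2.773, apex=9.431, x_land=97.596, impact vy=-13.603
  bounce: vy ← 0.52·13.603 = 7.074
Arc 3: start y=0.000, vy=7.074 → t=1.442, apex=2.550, x_land=115.593, impact vy=-7.074
  bounce: vy ← 0.52·7.074 = 3.678
Arc 4: start y=0.000, vy=3.678 → t=0.750, apex=0.690, x_land=124.952, impact vy=-3.678
  bounce: vy ← 0.52·3.678 = 1.913
Arc 5: start y=0.000, vy=1.913 → t=0.390, apex=0.186, x_land=129.818, impact vy=-1.913
  bounce: vy ← 0.52·1.913 = 0.995
Arc 6: start y=0.000, vy=0.995 → t=0.203, apex=0.050, x_land=132.349, impact vy=-0.995
  bounce: vy ← 0.52·0.995 = 0.517
Arc 7: start y=0.000, vy=0.517 → t=0.105, apex=0.014, x_land=133.665, impact vy=-0.517
  bounce: vy ← 0.52·0.517 = 0.269

1 5.047 34.879 62.985
2 2.773 9.431 97.596
3 1.442 2.550 115.593
4 0.750 0.690 124.952
5 0.390 0.186 129.818
6 0.203 0.050 132.349
7 0.105 0.014 133.665
final: 133.665 0.269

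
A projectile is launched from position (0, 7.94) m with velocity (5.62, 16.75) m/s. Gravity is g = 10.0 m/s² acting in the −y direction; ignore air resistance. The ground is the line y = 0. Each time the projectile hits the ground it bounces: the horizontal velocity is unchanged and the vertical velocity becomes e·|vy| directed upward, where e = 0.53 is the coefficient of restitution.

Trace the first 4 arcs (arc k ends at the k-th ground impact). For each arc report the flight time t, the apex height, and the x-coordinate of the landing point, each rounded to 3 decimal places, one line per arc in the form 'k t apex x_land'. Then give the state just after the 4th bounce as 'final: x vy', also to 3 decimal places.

Arc 1: start y=7.940, vy=16.750 → t=3.771, apex=21.968, x_land=21.194, impact vy=-20.961
  bounce: vy ← 0.53·20.961 = 11.109
Arc 2: start y=0.000, vy=11.109 → t=2.222, apex=6.171, x_land=33.680, impact vy=-11.109
  bounce: vy ← 0.53·11.109 = 5.888
Arc 3: start y=0.000, vy=5.888 → t=1.178, apex=1.733, x_land=40.298, impact vy=-5.888
  bounce: vy ← 0.53·5.888 = 3.121
Arc 4: start y=0.000, vy=3.121 → t=0.624, apex=0.487, x_land=43.806, impact vy=-3.121
  bounce: vy ← 0.53·3.121 = 1.654

1 3.771 21.968 21.194
2 2.222 6.171 33.680
3 1.178 1.733 40.298
4 0.624 0.487 43.806
final: 43.806 1.654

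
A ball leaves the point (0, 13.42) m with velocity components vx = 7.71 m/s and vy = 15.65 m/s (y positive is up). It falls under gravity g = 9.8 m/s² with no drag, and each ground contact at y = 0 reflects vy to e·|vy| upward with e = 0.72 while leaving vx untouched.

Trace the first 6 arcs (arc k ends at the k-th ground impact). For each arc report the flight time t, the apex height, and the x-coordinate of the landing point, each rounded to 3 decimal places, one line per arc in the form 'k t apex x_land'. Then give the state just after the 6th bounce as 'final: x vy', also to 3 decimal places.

1 3.897 25.916 30.044
2 3.312 13.435 55.577
3 2.384 6.965 73.961
4 1.717 3.610 87.197
5 1.236 1.872 96.727
6 0.890 0.970 103.589
final: 103.589 3.140

Arc 1: start y=13.420, vy=15.650 → t=3.897, apex=25.916, x_land=30.044, impact vy=-22.538
  bounce: vy ← 0.72·22.538 = 16.227
Arc 2: start y=0.000, vy=16.227 → t=3.312, apex=13.435, x_land=55.577, impact vy=-16.227
  bounce: vy ← 0.72·16.227 = 11.684
Arc 3: start y=0.000, vy=11.684 → t=2.384, apex=6.965, x_land=73.961, impact vy=-11.684
  bounce: vy ← 0.72·11.684 = 8.412
Arc 4: start y=0.000, vy=8.412 → t=1.717, apex=3.610, x_land=87.197, impact vy=-8.412
  bounce: vy ← 0.72·8.412 = 6.057
Arc 5: start y=0.000, vy=6.057 → t=1.236, apex=1.872, x_land=96.727, impact vy=-6.057
  bounce: vy ← 0.72·6.057 = 4.361
Arc 6: start y=0.000, vy=4.361 → t=0.890, apex=0.970, x_land=103.589, impact vy=-4.361
  bounce: vy ← 0.72·4.361 = 3.140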